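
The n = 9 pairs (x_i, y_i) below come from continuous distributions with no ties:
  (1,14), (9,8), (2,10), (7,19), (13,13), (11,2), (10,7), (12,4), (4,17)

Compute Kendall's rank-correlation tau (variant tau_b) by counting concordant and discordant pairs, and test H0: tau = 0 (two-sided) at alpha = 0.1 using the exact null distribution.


Step 1: Enumerate the 36 unordered pairs (i,j) with i<j and classify each by sign(x_j-x_i) * sign(y_j-y_i).
  (1,2):dx=+8,dy=-6->D; (1,3):dx=+1,dy=-4->D; (1,4):dx=+6,dy=+5->C; (1,5):dx=+12,dy=-1->D
  (1,6):dx=+10,dy=-12->D; (1,7):dx=+9,dy=-7->D; (1,8):dx=+11,dy=-10->D; (1,9):dx=+3,dy=+3->C
  (2,3):dx=-7,dy=+2->D; (2,4):dx=-2,dy=+11->D; (2,5):dx=+4,dy=+5->C; (2,6):dx=+2,dy=-6->D
  (2,7):dx=+1,dy=-1->D; (2,8):dx=+3,dy=-4->D; (2,9):dx=-5,dy=+9->D; (3,4):dx=+5,dy=+9->C
  (3,5):dx=+11,dy=+3->C; (3,6):dx=+9,dy=-8->D; (3,7):dx=+8,dy=-3->D; (3,8):dx=+10,dy=-6->D
  (3,9):dx=+2,dy=+7->C; (4,5):dx=+6,dy=-6->D; (4,6):dx=+4,dy=-17->D; (4,7):dx=+3,dy=-12->D
  (4,8):dx=+5,dy=-15->D; (4,9):dx=-3,dy=-2->C; (5,6):dx=-2,dy=-11->C; (5,7):dx=-3,dy=-6->C
  (5,8):dx=-1,dy=-9->C; (5,9):dx=-9,dy=+4->D; (6,7):dx=-1,dy=+5->D; (6,8):dx=+1,dy=+2->C
  (6,9):dx=-7,dy=+15->D; (7,8):dx=+2,dy=-3->D; (7,9):dx=-6,dy=+10->D; (8,9):dx=-8,dy=+13->D
Step 2: C = 11, D = 25, total pairs = 36.
Step 3: tau = (C - D)/(n(n-1)/2) = (11 - 25)/36 = -0.388889.
Step 4: Exact two-sided p-value (enumerate n! = 362880 permutations of y under H0): p = 0.180181.
Step 5: alpha = 0.1. fail to reject H0.

tau_b = -0.3889 (C=11, D=25), p = 0.180181, fail to reject H0.


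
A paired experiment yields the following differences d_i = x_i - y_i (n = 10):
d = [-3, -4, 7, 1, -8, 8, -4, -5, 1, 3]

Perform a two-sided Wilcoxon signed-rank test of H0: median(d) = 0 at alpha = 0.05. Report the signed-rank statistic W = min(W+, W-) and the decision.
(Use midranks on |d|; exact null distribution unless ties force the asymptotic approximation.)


Step 1: Drop any zero differences (none here) and take |d_i|.
|d| = [3, 4, 7, 1, 8, 8, 4, 5, 1, 3]
Step 2: Midrank |d_i| (ties get averaged ranks).
ranks: |3|->3.5, |4|->5.5, |7|->8, |1|->1.5, |8|->9.5, |8|->9.5, |4|->5.5, |5|->7, |1|->1.5, |3|->3.5
Step 3: Attach original signs; sum ranks with positive sign and with negative sign.
W+ = 8 + 1.5 + 9.5 + 1.5 + 3.5 = 24
W- = 3.5 + 5.5 + 9.5 + 5.5 + 7 = 31
(Check: W+ + W- = 55 should equal n(n+1)/2 = 55.)
Step 4: Test statistic W = min(W+, W-) = 24.
Step 5: Ties in |d|, so use the tie-corrected normal approximation.
        E[W] = n(n+1)/4 = 10*11/4 = 27.5.
        Tie groups: |d|=1 (t=2), |d|=3 (t=2), |d|=4 (t=2), |d|=8 (t=2); sum(t^3 - t) = 24.
        Var[W] = n(n+1)(2n+1)/24 - sum(t^3-t)/48 = 2310/24 - 24/48 = 95.75.
        z = (W - E[W]) / sqrt(Var[W]) = (24 - 27.5) / 9.7852 = -0.3577.
        Two-sided p = 2*Phi(z) = 0.720580.
Step 6: alpha = 0.05. fail to reject H0.

W+ = 24, W- = 31, W = min = 24, p = 0.720580, fail to reject H0.


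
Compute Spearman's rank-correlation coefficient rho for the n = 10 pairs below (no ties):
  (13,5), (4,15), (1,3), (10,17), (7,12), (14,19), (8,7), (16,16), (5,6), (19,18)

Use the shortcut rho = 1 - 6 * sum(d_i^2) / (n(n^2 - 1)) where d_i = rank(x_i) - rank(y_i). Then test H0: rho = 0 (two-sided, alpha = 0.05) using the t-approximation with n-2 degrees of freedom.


Step 1: Rank x and y separately (midranks; no ties here).
rank(x): 13->7, 4->2, 1->1, 10->6, 7->4, 14->8, 8->5, 16->9, 5->3, 19->10
rank(y): 5->2, 15->6, 3->1, 17->8, 12->5, 19->10, 7->4, 16->7, 6->3, 18->9
Step 2: d_i = R_x(i) - R_y(i); compute d_i^2.
  (7-2)^2=25, (2-6)^2=16, (1-1)^2=0, (6-8)^2=4, (4-5)^2=1, (8-10)^2=4, (5-4)^2=1, (9-7)^2=4, (3-3)^2=0, (10-9)^2=1
sum(d^2) = 56.
Step 3: rho = 1 - 6*56 / (10*(10^2 - 1)) = 1 - 336/990 = 0.660606.
Step 4: Under H0, t = rho * sqrt((n-2)/(1-rho^2)) = 2.4889 ~ t(8).
Step 5: Two-sided p-value from the t-distribution with 8 df = 0.037588.
Step 6: alpha = 0.05. reject H0.

rho = 0.6606, p = 0.037588, reject H0 at alpha = 0.05.


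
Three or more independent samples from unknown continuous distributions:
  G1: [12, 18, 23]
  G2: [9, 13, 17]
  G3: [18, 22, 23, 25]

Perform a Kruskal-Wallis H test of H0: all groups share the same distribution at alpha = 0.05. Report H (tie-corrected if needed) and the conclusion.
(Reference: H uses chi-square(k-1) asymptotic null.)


Step 1: Combine all N = 10 observations and assign midranks.
sorted (value, group, rank): (9,G2,1), (12,G1,2), (13,G2,3), (17,G2,4), (18,G1,5.5), (18,G3,5.5), (22,G3,7), (23,G1,8.5), (23,G3,8.5), (25,G3,10)
Step 2: Sum ranks within each group.
R_1 = 16 (n_1 = 3)
R_2 = 8 (n_2 = 3)
R_3 = 31 (n_3 = 4)
Step 3: H = 12/(N(N+1)) * sum(R_i^2/n_i) - 3(N+1)
     = 12/(10*11) * (16^2/3 + 8^2/3 + 31^2/4) - 3*11
     = 0.109091 * 346.917 - 33
     = 4.845455.
Step 4: Ties present; correction factor C = 1 - 12/(10^3 - 10) = 0.987879. Corrected H = 4.845455 / 0.987879 = 4.904908.
Step 5: Under H0, H ~ chi^2(2); p-value = 0.086082.
Step 6: alpha = 0.05. fail to reject H0.

H = 4.9049, df = 2, p = 0.086082, fail to reject H0.


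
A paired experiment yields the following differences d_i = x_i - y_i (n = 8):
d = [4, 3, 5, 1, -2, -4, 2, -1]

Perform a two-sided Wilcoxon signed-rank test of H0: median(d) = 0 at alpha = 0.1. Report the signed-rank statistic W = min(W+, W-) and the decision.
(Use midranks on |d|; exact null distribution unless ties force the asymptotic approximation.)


Step 1: Drop any zero differences (none here) and take |d_i|.
|d| = [4, 3, 5, 1, 2, 4, 2, 1]
Step 2: Midrank |d_i| (ties get averaged ranks).
ranks: |4|->6.5, |3|->5, |5|->8, |1|->1.5, |2|->3.5, |4|->6.5, |2|->3.5, |1|->1.5
Step 3: Attach original signs; sum ranks with positive sign and with negative sign.
W+ = 6.5 + 5 + 8 + 1.5 + 3.5 = 24.5
W- = 3.5 + 6.5 + 1.5 = 11.5
(Check: W+ + W- = 36 should equal n(n+1)/2 = 36.)
Step 4: Test statistic W = min(W+, W-) = 11.5.
Step 5: Ties in |d|, so use the tie-corrected normal approximation.
        E[W] = n(n+1)/4 = 8*9/4 = 18.
        Tie groups: |d|=1 (t=2), |d|=2 (t=2), |d|=4 (t=2); sum(t^3 - t) = 18.
        Var[W] = n(n+1)(2n+1)/24 - sum(t^3-t)/48 = 1224/24 - 18/48 = 50.625.
        z = (W - E[W]) / sqrt(Var[W]) = (11.5 - 18) / 7.1151 = -0.9135.
        Two-sided p = 2*Phi(z) = 0.360955.
Step 6: alpha = 0.1. fail to reject H0.

W+ = 24.5, W- = 11.5, W = min = 11.5, p = 0.360955, fail to reject H0.


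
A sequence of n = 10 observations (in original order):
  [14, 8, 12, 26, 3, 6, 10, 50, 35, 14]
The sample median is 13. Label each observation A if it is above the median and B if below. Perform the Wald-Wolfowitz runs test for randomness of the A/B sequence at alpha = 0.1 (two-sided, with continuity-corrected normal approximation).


Step 1: Compute median = 13; label A = above, B = below.
Labels in order: ABBABBBAAA  (n_A = 5, n_B = 5)
Step 2: Count runs R = 5.
Step 3: Under H0 (random ordering), E[R] = 2*n_A*n_B/(n_A+n_B) + 1 = 2*5*5/10 + 1 = 6.0000.
        Var[R] = 2*n_A*n_B*(2*n_A*n_B - n_A - n_B) / ((n_A+n_B)^2 * (n_A+n_B-1)) = 2000/900 = 2.2222.
        SD[R] = 1.4907.
Step 4: Continuity-corrected z = (R + 0.5 - E[R]) / SD[R] = (5 + 0.5 - 6.0000) / 1.4907 = -0.3354.
Step 5: Two-sided p-value via normal approximation = 2*(1 - Phi(|z|)) = 0.737316.
Step 6: alpha = 0.1. fail to reject H0.

R = 5, z = -0.3354, p = 0.737316, fail to reject H0.


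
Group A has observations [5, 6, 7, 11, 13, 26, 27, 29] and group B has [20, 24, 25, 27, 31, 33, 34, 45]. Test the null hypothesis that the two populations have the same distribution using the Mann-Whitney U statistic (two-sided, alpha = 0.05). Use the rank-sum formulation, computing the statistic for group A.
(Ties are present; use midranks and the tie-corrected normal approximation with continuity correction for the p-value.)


Step 1: Combine and sort all 16 observations; assign midranks.
sorted (value, group): (5,X), (6,X), (7,X), (11,X), (13,X), (20,Y), (24,Y), (25,Y), (26,X), (27,X), (27,Y), (29,X), (31,Y), (33,Y), (34,Y), (45,Y)
ranks: 5->1, 6->2, 7->3, 11->4, 13->5, 20->6, 24->7, 25->8, 26->9, 27->10.5, 27->10.5, 29->12, 31->13, 33->14, 34->15, 45->16
Step 2: Rank sum for X: R1 = 1 + 2 + 3 + 4 + 5 + 9 + 10.5 + 12 = 46.5.
Step 3: U_X = R1 - n1(n1+1)/2 = 46.5 - 8*9/2 = 46.5 - 36 = 10.5.
       U_Y = n1*n2 - U_X = 64 - 10.5 = 53.5.
Step 4: Ties are present, so use the tie-corrected normal approximation (with continuity correction) for the p-value.
Step 5: p-value = 0.027310; compare to alpha = 0.05. reject H0.

U_X = 10.5, p = 0.027310, reject H0 at alpha = 0.05.


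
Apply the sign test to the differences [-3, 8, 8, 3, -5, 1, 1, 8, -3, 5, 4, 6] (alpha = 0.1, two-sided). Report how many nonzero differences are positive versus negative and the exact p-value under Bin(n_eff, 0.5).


Step 1: Discard zero differences. Original n = 12; n_eff = number of nonzero differences = 12.
Nonzero differences (with sign): -3, +8, +8, +3, -5, +1, +1, +8, -3, +5, +4, +6
Step 2: Count signs: positive = 9, negative = 3.
Step 3: Under H0: P(positive) = 0.5, so the number of positives S ~ Bin(12, 0.5).
Step 4: Two-sided exact p-value = sum of Bin(12,0.5) probabilities at or below the observed probability = 0.145996.
Step 5: alpha = 0.1. fail to reject H0.

n_eff = 12, pos = 9, neg = 3, p = 0.145996, fail to reject H0.


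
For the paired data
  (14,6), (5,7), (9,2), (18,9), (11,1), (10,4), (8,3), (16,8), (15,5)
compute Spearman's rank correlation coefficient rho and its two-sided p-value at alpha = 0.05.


Step 1: Rank x and y separately (midranks; no ties here).
rank(x): 14->6, 5->1, 9->3, 18->9, 11->5, 10->4, 8->2, 16->8, 15->7
rank(y): 6->6, 7->7, 2->2, 9->9, 1->1, 4->4, 3->3, 8->8, 5->5
Step 2: d_i = R_x(i) - R_y(i); compute d_i^2.
  (6-6)^2=0, (1-7)^2=36, (3-2)^2=1, (9-9)^2=0, (5-1)^2=16, (4-4)^2=0, (2-3)^2=1, (8-8)^2=0, (7-5)^2=4
sum(d^2) = 58.
Step 3: rho = 1 - 6*58 / (9*(9^2 - 1)) = 1 - 348/720 = 0.516667.
Step 4: Under H0, t = rho * sqrt((n-2)/(1-rho^2)) = 1.5966 ~ t(7).
Step 5: Two-sided p-value from the t-distribution with 7 df = 0.154390.
Step 6: alpha = 0.05. fail to reject H0.

rho = 0.5167, p = 0.154390, fail to reject H0 at alpha = 0.05.


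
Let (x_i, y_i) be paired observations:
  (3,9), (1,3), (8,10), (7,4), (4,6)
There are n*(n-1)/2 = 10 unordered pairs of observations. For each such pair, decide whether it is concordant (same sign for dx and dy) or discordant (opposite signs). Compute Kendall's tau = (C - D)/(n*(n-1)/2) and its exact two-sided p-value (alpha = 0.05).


Step 1: Enumerate the 10 unordered pairs (i,j) with i<j and classify each by sign(x_j-x_i) * sign(y_j-y_i).
  (1,2):dx=-2,dy=-6->C; (1,3):dx=+5,dy=+1->C; (1,4):dx=+4,dy=-5->D; (1,5):dx=+1,dy=-3->D
  (2,3):dx=+7,dy=+7->C; (2,4):dx=+6,dy=+1->C; (2,5):dx=+3,dy=+3->C; (3,4):dx=-1,dy=-6->C
  (3,5):dx=-4,dy=-4->C; (4,5):dx=-3,dy=+2->D
Step 2: C = 7, D = 3, total pairs = 10.
Step 3: tau = (C - D)/(n(n-1)/2) = (7 - 3)/10 = 0.400000.
Step 4: Exact two-sided p-value (enumerate n! = 120 permutations of y under H0): p = 0.483333.
Step 5: alpha = 0.05. fail to reject H0.

tau_b = 0.4000 (C=7, D=3), p = 0.483333, fail to reject H0.


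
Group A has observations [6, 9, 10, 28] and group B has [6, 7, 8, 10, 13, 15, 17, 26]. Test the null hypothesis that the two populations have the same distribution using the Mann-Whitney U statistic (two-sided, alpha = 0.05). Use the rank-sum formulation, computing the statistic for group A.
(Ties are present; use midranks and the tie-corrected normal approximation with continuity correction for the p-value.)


Step 1: Combine and sort all 12 observations; assign midranks.
sorted (value, group): (6,X), (6,Y), (7,Y), (8,Y), (9,X), (10,X), (10,Y), (13,Y), (15,Y), (17,Y), (26,Y), (28,X)
ranks: 6->1.5, 6->1.5, 7->3, 8->4, 9->5, 10->6.5, 10->6.5, 13->8, 15->9, 17->10, 26->11, 28->12
Step 2: Rank sum for X: R1 = 1.5 + 5 + 6.5 + 12 = 25.
Step 3: U_X = R1 - n1(n1+1)/2 = 25 - 4*5/2 = 25 - 10 = 15.
       U_Y = n1*n2 - U_X = 32 - 15 = 17.
Step 4: Ties are present, so use the tie-corrected normal approximation (with continuity correction) for the p-value.
Step 5: p-value = 0.932087; compare to alpha = 0.05. fail to reject H0.

U_X = 15, p = 0.932087, fail to reject H0 at alpha = 0.05.


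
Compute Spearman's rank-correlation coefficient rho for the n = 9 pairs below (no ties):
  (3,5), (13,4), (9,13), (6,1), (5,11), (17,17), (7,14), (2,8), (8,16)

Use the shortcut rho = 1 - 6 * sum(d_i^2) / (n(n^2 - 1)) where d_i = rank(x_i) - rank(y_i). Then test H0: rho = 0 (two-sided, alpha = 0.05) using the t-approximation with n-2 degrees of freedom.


Step 1: Rank x and y separately (midranks; no ties here).
rank(x): 3->2, 13->8, 9->7, 6->4, 5->3, 17->9, 7->5, 2->1, 8->6
rank(y): 5->3, 4->2, 13->6, 1->1, 11->5, 17->9, 14->7, 8->4, 16->8
Step 2: d_i = R_x(i) - R_y(i); compute d_i^2.
  (2-3)^2=1, (8-2)^2=36, (7-6)^2=1, (4-1)^2=9, (3-5)^2=4, (9-9)^2=0, (5-7)^2=4, (1-4)^2=9, (6-8)^2=4
sum(d^2) = 68.
Step 3: rho = 1 - 6*68 / (9*(9^2 - 1)) = 1 - 408/720 = 0.433333.
Step 4: Under H0, t = rho * sqrt((n-2)/(1-rho^2)) = 1.2721 ~ t(7).
Step 5: Two-sided p-value from the t-distribution with 7 df = 0.243952.
Step 6: alpha = 0.05. fail to reject H0.

rho = 0.4333, p = 0.243952, fail to reject H0 at alpha = 0.05.


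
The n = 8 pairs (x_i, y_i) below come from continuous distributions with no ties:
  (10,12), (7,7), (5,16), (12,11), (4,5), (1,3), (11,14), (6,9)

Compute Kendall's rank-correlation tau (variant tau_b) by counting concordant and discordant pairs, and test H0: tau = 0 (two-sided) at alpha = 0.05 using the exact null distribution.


Step 1: Enumerate the 28 unordered pairs (i,j) with i<j and classify each by sign(x_j-x_i) * sign(y_j-y_i).
  (1,2):dx=-3,dy=-5->C; (1,3):dx=-5,dy=+4->D; (1,4):dx=+2,dy=-1->D; (1,5):dx=-6,dy=-7->C
  (1,6):dx=-9,dy=-9->C; (1,7):dx=+1,dy=+2->C; (1,8):dx=-4,dy=-3->C; (2,3):dx=-2,dy=+9->D
  (2,4):dx=+5,dy=+4->C; (2,5):dx=-3,dy=-2->C; (2,6):dx=-6,dy=-4->C; (2,7):dx=+4,dy=+7->C
  (2,8):dx=-1,dy=+2->D; (3,4):dx=+7,dy=-5->D; (3,5):dx=-1,dy=-11->C; (3,6):dx=-4,dy=-13->C
  (3,7):dx=+6,dy=-2->D; (3,8):dx=+1,dy=-7->D; (4,5):dx=-8,dy=-6->C; (4,6):dx=-11,dy=-8->C
  (4,7):dx=-1,dy=+3->D; (4,8):dx=-6,dy=-2->C; (5,6):dx=-3,dy=-2->C; (5,7):dx=+7,dy=+9->C
  (5,8):dx=+2,dy=+4->C; (6,7):dx=+10,dy=+11->C; (6,8):dx=+5,dy=+6->C; (7,8):dx=-5,dy=-5->C
Step 2: C = 20, D = 8, total pairs = 28.
Step 3: tau = (C - D)/(n(n-1)/2) = (20 - 8)/28 = 0.428571.
Step 4: Exact two-sided p-value (enumerate n! = 40320 permutations of y under H0): p = 0.178869.
Step 5: alpha = 0.05. fail to reject H0.

tau_b = 0.4286 (C=20, D=8), p = 0.178869, fail to reject H0.


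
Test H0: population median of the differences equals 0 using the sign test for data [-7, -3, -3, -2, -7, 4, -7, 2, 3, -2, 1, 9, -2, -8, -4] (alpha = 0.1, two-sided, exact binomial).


Step 1: Discard zero differences. Original n = 15; n_eff = number of nonzero differences = 15.
Nonzero differences (with sign): -7, -3, -3, -2, -7, +4, -7, +2, +3, -2, +1, +9, -2, -8, -4
Step 2: Count signs: positive = 5, negative = 10.
Step 3: Under H0: P(positive) = 0.5, so the number of positives S ~ Bin(15, 0.5).
Step 4: Two-sided exact p-value = sum of Bin(15,0.5) probabilities at or below the observed probability = 0.301758.
Step 5: alpha = 0.1. fail to reject H0.

n_eff = 15, pos = 5, neg = 10, p = 0.301758, fail to reject H0.


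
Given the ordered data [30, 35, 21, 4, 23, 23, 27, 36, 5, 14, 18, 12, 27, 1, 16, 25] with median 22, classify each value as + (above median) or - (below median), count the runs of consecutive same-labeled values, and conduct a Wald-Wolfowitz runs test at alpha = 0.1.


Step 1: Compute median = 22; label A = above, B = below.
Labels in order: AABBAAAABBBBABBA  (n_A = 8, n_B = 8)
Step 2: Count runs R = 7.
Step 3: Under H0 (random ordering), E[R] = 2*n_A*n_B/(n_A+n_B) + 1 = 2*8*8/16 + 1 = 9.0000.
        Var[R] = 2*n_A*n_B*(2*n_A*n_B - n_A - n_B) / ((n_A+n_B)^2 * (n_A+n_B-1)) = 14336/3840 = 3.7333.
        SD[R] = 1.9322.
Step 4: Continuity-corrected z = (R + 0.5 - E[R]) / SD[R] = (7 + 0.5 - 9.0000) / 1.9322 = -0.7763.
Step 5: Two-sided p-value via normal approximation = 2*(1 - Phi(|z|)) = 0.437558.
Step 6: alpha = 0.1. fail to reject H0.

R = 7, z = -0.7763, p = 0.437558, fail to reject H0.


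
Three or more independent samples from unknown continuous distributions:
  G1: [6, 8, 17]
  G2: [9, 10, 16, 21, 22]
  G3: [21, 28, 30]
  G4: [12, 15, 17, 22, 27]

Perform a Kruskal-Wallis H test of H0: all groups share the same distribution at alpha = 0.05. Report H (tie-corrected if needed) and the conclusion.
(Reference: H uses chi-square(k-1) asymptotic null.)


Step 1: Combine all N = 16 observations and assign midranks.
sorted (value, group, rank): (6,G1,1), (8,G1,2), (9,G2,3), (10,G2,4), (12,G4,5), (15,G4,6), (16,G2,7), (17,G1,8.5), (17,G4,8.5), (21,G2,10.5), (21,G3,10.5), (22,G2,12.5), (22,G4,12.5), (27,G4,14), (28,G3,15), (30,G3,16)
Step 2: Sum ranks within each group.
R_1 = 11.5 (n_1 = 3)
R_2 = 37 (n_2 = 5)
R_3 = 41.5 (n_3 = 3)
R_4 = 46 (n_4 = 5)
Step 3: H = 12/(N(N+1)) * sum(R_i^2/n_i) - 3(N+1)
     = 12/(16*17) * (11.5^2/3 + 37^2/5 + 41.5^2/3 + 46^2/5) - 3*17
     = 0.044118 * 1315.17 - 51
     = 7.022059.
Step 4: Ties present; correction factor C = 1 - 18/(16^3 - 16) = 0.995588. Corrected H = 7.022059 / 0.995588 = 7.053176.
Step 5: Under H0, H ~ chi^2(3); p-value = 0.070222.
Step 6: alpha = 0.05. fail to reject H0.

H = 7.0532, df = 3, p = 0.070222, fail to reject H0.


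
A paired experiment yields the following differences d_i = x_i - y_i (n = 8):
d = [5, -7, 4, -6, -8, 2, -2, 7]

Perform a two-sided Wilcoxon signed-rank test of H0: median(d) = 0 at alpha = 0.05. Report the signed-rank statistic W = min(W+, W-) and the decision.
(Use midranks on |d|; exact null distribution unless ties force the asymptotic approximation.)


Step 1: Drop any zero differences (none here) and take |d_i|.
|d| = [5, 7, 4, 6, 8, 2, 2, 7]
Step 2: Midrank |d_i| (ties get averaged ranks).
ranks: |5|->4, |7|->6.5, |4|->3, |6|->5, |8|->8, |2|->1.5, |2|->1.5, |7|->6.5
Step 3: Attach original signs; sum ranks with positive sign and with negative sign.
W+ = 4 + 3 + 1.5 + 6.5 = 15
W- = 6.5 + 5 + 8 + 1.5 = 21
(Check: W+ + W- = 36 should equal n(n+1)/2 = 36.)
Step 4: Test statistic W = min(W+, W-) = 15.
Step 5: Ties in |d|, so use the tie-corrected normal approximation.
        E[W] = n(n+1)/4 = 8*9/4 = 18.
        Tie groups: |d|=2 (t=2), |d|=7 (t=2); sum(t^3 - t) = 12.
        Var[W] = n(n+1)(2n+1)/24 - sum(t^3-t)/48 = 1224/24 - 12/48 = 50.75.
        z = (W - E[W]) / sqrt(Var[W]) = (15 - 18) / 7.1239 = -0.4211.
        Two-sided p = 2*Phi(z) = 0.673669.
Step 6: alpha = 0.05. fail to reject H0.

W+ = 15, W- = 21, W = min = 15, p = 0.673669, fail to reject H0.


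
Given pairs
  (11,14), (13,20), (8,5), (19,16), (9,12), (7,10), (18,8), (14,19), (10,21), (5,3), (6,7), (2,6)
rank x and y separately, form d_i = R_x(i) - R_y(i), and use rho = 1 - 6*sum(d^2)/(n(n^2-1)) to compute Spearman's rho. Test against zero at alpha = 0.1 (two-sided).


Step 1: Rank x and y separately (midranks; no ties here).
rank(x): 11->8, 13->9, 8->5, 19->12, 9->6, 7->4, 18->11, 14->10, 10->7, 5->2, 6->3, 2->1
rank(y): 14->8, 20->11, 5->2, 16->9, 12->7, 10->6, 8->5, 19->10, 21->12, 3->1, 7->4, 6->3
Step 2: d_i = R_x(i) - R_y(i); compute d_i^2.
  (8-8)^2=0, (9-11)^2=4, (5-2)^2=9, (12-9)^2=9, (6-7)^2=1, (4-6)^2=4, (11-5)^2=36, (10-10)^2=0, (7-12)^2=25, (2-1)^2=1, (3-4)^2=1, (1-3)^2=4
sum(d^2) = 94.
Step 3: rho = 1 - 6*94 / (12*(12^2 - 1)) = 1 - 564/1716 = 0.671329.
Step 4: Under H0, t = rho * sqrt((n-2)/(1-rho^2)) = 2.8643 ~ t(10).
Step 5: Two-sided p-value from the t-distribution with 10 df = 0.016831.
Step 6: alpha = 0.1. reject H0.

rho = 0.6713, p = 0.016831, reject H0 at alpha = 0.1.


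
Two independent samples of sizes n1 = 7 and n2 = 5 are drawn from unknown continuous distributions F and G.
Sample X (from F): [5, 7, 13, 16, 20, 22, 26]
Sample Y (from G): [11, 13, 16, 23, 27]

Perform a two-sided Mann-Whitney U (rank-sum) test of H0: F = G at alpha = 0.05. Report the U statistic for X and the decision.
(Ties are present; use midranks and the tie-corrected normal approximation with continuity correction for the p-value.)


Step 1: Combine and sort all 12 observations; assign midranks.
sorted (value, group): (5,X), (7,X), (11,Y), (13,X), (13,Y), (16,X), (16,Y), (20,X), (22,X), (23,Y), (26,X), (27,Y)
ranks: 5->1, 7->2, 11->3, 13->4.5, 13->4.5, 16->6.5, 16->6.5, 20->8, 22->9, 23->10, 26->11, 27->12
Step 2: Rank sum for X: R1 = 1 + 2 + 4.5 + 6.5 + 8 + 9 + 11 = 42.
Step 3: U_X = R1 - n1(n1+1)/2 = 42 - 7*8/2 = 42 - 28 = 14.
       U_Y = n1*n2 - U_X = 35 - 14 = 21.
Step 4: Ties are present, so use the tie-corrected normal approximation (with continuity correction) for the p-value.
Step 5: p-value = 0.624905; compare to alpha = 0.05. fail to reject H0.

U_X = 14, p = 0.624905, fail to reject H0 at alpha = 0.05.


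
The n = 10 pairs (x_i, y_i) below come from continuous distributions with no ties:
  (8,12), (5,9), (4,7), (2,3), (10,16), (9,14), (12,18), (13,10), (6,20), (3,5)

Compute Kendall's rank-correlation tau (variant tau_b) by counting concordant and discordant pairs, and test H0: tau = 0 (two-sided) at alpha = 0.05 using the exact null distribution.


Step 1: Enumerate the 45 unordered pairs (i,j) with i<j and classify each by sign(x_j-x_i) * sign(y_j-y_i).
  (1,2):dx=-3,dy=-3->C; (1,3):dx=-4,dy=-5->C; (1,4):dx=-6,dy=-9->C; (1,5):dx=+2,dy=+4->C
  (1,6):dx=+1,dy=+2->C; (1,7):dx=+4,dy=+6->C; (1,8):dx=+5,dy=-2->D; (1,9):dx=-2,dy=+8->D
  (1,10):dx=-5,dy=-7->C; (2,3):dx=-1,dy=-2->C; (2,4):dx=-3,dy=-6->C; (2,5):dx=+5,dy=+7->C
  (2,6):dx=+4,dy=+5->C; (2,7):dx=+7,dy=+9->C; (2,8):dx=+8,dy=+1->C; (2,9):dx=+1,dy=+11->C
  (2,10):dx=-2,dy=-4->C; (3,4):dx=-2,dy=-4->C; (3,5):dx=+6,dy=+9->C; (3,6):dx=+5,dy=+7->C
  (3,7):dx=+8,dy=+11->C; (3,8):dx=+9,dy=+3->C; (3,9):dx=+2,dy=+13->C; (3,10):dx=-1,dy=-2->C
  (4,5):dx=+8,dy=+13->C; (4,6):dx=+7,dy=+11->C; (4,7):dx=+10,dy=+15->C; (4,8):dx=+11,dy=+7->C
  (4,9):dx=+4,dy=+17->C; (4,10):dx=+1,dy=+2->C; (5,6):dx=-1,dy=-2->C; (5,7):dx=+2,dy=+2->C
  (5,8):dx=+3,dy=-6->D; (5,9):dx=-4,dy=+4->D; (5,10):dx=-7,dy=-11->C; (6,7):dx=+3,dy=+4->C
  (6,8):dx=+4,dy=-4->D; (6,9):dx=-3,dy=+6->D; (6,10):dx=-6,dy=-9->C; (7,8):dx=+1,dy=-8->D
  (7,9):dx=-6,dy=+2->D; (7,10):dx=-9,dy=-13->C; (8,9):dx=-7,dy=+10->D; (8,10):dx=-10,dy=-5->C
  (9,10):dx=-3,dy=-15->C
Step 2: C = 36, D = 9, total pairs = 45.
Step 3: tau = (C - D)/(n(n-1)/2) = (36 - 9)/45 = 0.600000.
Step 4: Exact two-sided p-value (enumerate n! = 3628800 permutations of y under H0): p = 0.016666.
Step 5: alpha = 0.05. reject H0.

tau_b = 0.6000 (C=36, D=9), p = 0.016666, reject H0.


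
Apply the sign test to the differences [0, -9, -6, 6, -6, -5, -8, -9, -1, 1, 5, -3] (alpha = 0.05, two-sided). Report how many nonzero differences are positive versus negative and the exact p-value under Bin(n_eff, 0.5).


Step 1: Discard zero differences. Original n = 12; n_eff = number of nonzero differences = 11.
Nonzero differences (with sign): -9, -6, +6, -6, -5, -8, -9, -1, +1, +5, -3
Step 2: Count signs: positive = 3, negative = 8.
Step 3: Under H0: P(positive) = 0.5, so the number of positives S ~ Bin(11, 0.5).
Step 4: Two-sided exact p-value = sum of Bin(11,0.5) probabilities at or below the observed probability = 0.226562.
Step 5: alpha = 0.05. fail to reject H0.

n_eff = 11, pos = 3, neg = 8, p = 0.226562, fail to reject H0.


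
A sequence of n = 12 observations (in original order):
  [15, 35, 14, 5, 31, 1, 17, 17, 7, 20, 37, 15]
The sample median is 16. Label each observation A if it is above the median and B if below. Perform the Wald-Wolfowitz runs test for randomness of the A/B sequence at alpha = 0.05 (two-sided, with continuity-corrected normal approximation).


Step 1: Compute median = 16; label A = above, B = below.
Labels in order: BABBABAABAAB  (n_A = 6, n_B = 6)
Step 2: Count runs R = 9.
Step 3: Under H0 (random ordering), E[R] = 2*n_A*n_B/(n_A+n_B) + 1 = 2*6*6/12 + 1 = 7.0000.
        Var[R] = 2*n_A*n_B*(2*n_A*n_B - n_A - n_B) / ((n_A+n_B)^2 * (n_A+n_B-1)) = 4320/1584 = 2.7273.
        SD[R] = 1.6514.
Step 4: Continuity-corrected z = (R - 0.5 - E[R]) / SD[R] = (9 - 0.5 - 7.0000) / 1.6514 = 0.9083.
Step 5: Two-sided p-value via normal approximation = 2*(1 - Phi(|z|)) = 0.363722.
Step 6: alpha = 0.05. fail to reject H0.

R = 9, z = 0.9083, p = 0.363722, fail to reject H0.


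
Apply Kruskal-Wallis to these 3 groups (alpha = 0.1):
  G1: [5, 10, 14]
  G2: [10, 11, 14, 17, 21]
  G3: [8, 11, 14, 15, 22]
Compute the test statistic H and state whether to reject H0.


Step 1: Combine all N = 13 observations and assign midranks.
sorted (value, group, rank): (5,G1,1), (8,G3,2), (10,G1,3.5), (10,G2,3.5), (11,G2,5.5), (11,G3,5.5), (14,G1,8), (14,G2,8), (14,G3,8), (15,G3,10), (17,G2,11), (21,G2,12), (22,G3,13)
Step 2: Sum ranks within each group.
R_1 = 12.5 (n_1 = 3)
R_2 = 40 (n_2 = 5)
R_3 = 38.5 (n_3 = 5)
Step 3: H = 12/(N(N+1)) * sum(R_i^2/n_i) - 3(N+1)
     = 12/(13*14) * (12.5^2/3 + 40^2/5 + 38.5^2/5) - 3*14
     = 0.065934 * 668.533 - 42
     = 2.079121.
Step 4: Ties present; correction factor C = 1 - 36/(13^3 - 13) = 0.983516. Corrected H = 2.079121 / 0.983516 = 2.113966.
Step 5: Under H0, H ~ chi^2(2); p-value = 0.347503.
Step 6: alpha = 0.1. fail to reject H0.

H = 2.1140, df = 2, p = 0.347503, fail to reject H0.


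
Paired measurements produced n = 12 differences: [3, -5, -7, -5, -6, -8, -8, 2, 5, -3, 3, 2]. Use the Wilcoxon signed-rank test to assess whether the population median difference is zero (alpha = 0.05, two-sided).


Step 1: Drop any zero differences (none here) and take |d_i|.
|d| = [3, 5, 7, 5, 6, 8, 8, 2, 5, 3, 3, 2]
Step 2: Midrank |d_i| (ties get averaged ranks).
ranks: |3|->4, |5|->7, |7|->10, |5|->7, |6|->9, |8|->11.5, |8|->11.5, |2|->1.5, |5|->7, |3|->4, |3|->4, |2|->1.5
Step 3: Attach original signs; sum ranks with positive sign and with negative sign.
W+ = 4 + 1.5 + 7 + 4 + 1.5 = 18
W- = 7 + 10 + 7 + 9 + 11.5 + 11.5 + 4 = 60
(Check: W+ + W- = 78 should equal n(n+1)/2 = 78.)
Step 4: Test statistic W = min(W+, W-) = 18.
Step 5: Ties in |d|, so use the tie-corrected normal approximation.
        E[W] = n(n+1)/4 = 12*13/4 = 39.
        Tie groups: |d|=2 (t=2), |d|=3 (t=3), |d|=5 (t=3), |d|=8 (t=2); sum(t^3 - t) = 60.
        Var[W] = n(n+1)(2n+1)/24 - sum(t^3-t)/48 = 3900/24 - 60/48 = 161.25.
        z = (W - E[W]) / sqrt(Var[W]) = (18 - 39) / 12.6984 = -1.6537.
        Two-sided p = 2*Phi(z) = 0.098179.
Step 6: alpha = 0.05. fail to reject H0.

W+ = 18, W- = 60, W = min = 18, p = 0.098179, fail to reject H0.


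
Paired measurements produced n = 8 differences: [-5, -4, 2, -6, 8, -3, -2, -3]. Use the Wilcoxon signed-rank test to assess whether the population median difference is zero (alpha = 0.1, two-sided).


Step 1: Drop any zero differences (none here) and take |d_i|.
|d| = [5, 4, 2, 6, 8, 3, 2, 3]
Step 2: Midrank |d_i| (ties get averaged ranks).
ranks: |5|->6, |4|->5, |2|->1.5, |6|->7, |8|->8, |3|->3.5, |2|->1.5, |3|->3.5
Step 3: Attach original signs; sum ranks with positive sign and with negative sign.
W+ = 1.5 + 8 = 9.5
W- = 6 + 5 + 7 + 3.5 + 1.5 + 3.5 = 26.5
(Check: W+ + W- = 36 should equal n(n+1)/2 = 36.)
Step 4: Test statistic W = min(W+, W-) = 9.5.
Step 5: Ties in |d|, so use the tie-corrected normal approximation.
        E[W] = n(n+1)/4 = 8*9/4 = 18.
        Tie groups: |d|=2 (t=2), |d|=3 (t=2); sum(t^3 - t) = 12.
        Var[W] = n(n+1)(2n+1)/24 - sum(t^3-t)/48 = 1224/24 - 12/48 = 50.75.
        z = (W - E[W]) / sqrt(Var[W]) = (9.5 - 18) / 7.1239 = -1.1932.
        Two-sided p = 2*Phi(z) = 0.232804.
Step 6: alpha = 0.1. fail to reject H0.

W+ = 9.5, W- = 26.5, W = min = 9.5, p = 0.232804, fail to reject H0.


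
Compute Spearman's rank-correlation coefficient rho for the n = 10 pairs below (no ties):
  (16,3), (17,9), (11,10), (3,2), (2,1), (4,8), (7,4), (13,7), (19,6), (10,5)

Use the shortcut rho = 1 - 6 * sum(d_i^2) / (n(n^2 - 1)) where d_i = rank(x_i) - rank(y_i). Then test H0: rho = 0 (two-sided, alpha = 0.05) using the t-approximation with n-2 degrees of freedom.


Step 1: Rank x and y separately (midranks; no ties here).
rank(x): 16->8, 17->9, 11->6, 3->2, 2->1, 4->3, 7->4, 13->7, 19->10, 10->5
rank(y): 3->3, 9->9, 10->10, 2->2, 1->1, 8->8, 4->4, 7->7, 6->6, 5->5
Step 2: d_i = R_x(i) - R_y(i); compute d_i^2.
  (8-3)^2=25, (9-9)^2=0, (6-10)^2=16, (2-2)^2=0, (1-1)^2=0, (3-8)^2=25, (4-4)^2=0, (7-7)^2=0, (10-6)^2=16, (5-5)^2=0
sum(d^2) = 82.
Step 3: rho = 1 - 6*82 / (10*(10^2 - 1)) = 1 - 492/990 = 0.503030.
Step 4: Under H0, t = rho * sqrt((n-2)/(1-rho^2)) = 1.6462 ~ t(8).
Step 5: Two-sided p-value from the t-distribution with 8 df = 0.138334.
Step 6: alpha = 0.05. fail to reject H0.

rho = 0.5030, p = 0.138334, fail to reject H0 at alpha = 0.05.


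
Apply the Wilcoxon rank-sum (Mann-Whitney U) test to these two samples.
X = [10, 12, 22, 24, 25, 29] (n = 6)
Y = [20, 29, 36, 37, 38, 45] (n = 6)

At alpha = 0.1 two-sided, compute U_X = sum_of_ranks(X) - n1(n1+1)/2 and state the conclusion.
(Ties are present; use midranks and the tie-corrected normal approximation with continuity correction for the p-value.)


Step 1: Combine and sort all 12 observations; assign midranks.
sorted (value, group): (10,X), (12,X), (20,Y), (22,X), (24,X), (25,X), (29,X), (29,Y), (36,Y), (37,Y), (38,Y), (45,Y)
ranks: 10->1, 12->2, 20->3, 22->4, 24->5, 25->6, 29->7.5, 29->7.5, 36->9, 37->10, 38->11, 45->12
Step 2: Rank sum for X: R1 = 1 + 2 + 4 + 5 + 6 + 7.5 = 25.5.
Step 3: U_X = R1 - n1(n1+1)/2 = 25.5 - 6*7/2 = 25.5 - 21 = 4.5.
       U_Y = n1*n2 - U_X = 36 - 4.5 = 31.5.
Step 4: Ties are present, so use the tie-corrected normal approximation (with continuity correction) for the p-value.
Step 5: p-value = 0.037041; compare to alpha = 0.1. reject H0.

U_X = 4.5, p = 0.037041, reject H0 at alpha = 0.1.


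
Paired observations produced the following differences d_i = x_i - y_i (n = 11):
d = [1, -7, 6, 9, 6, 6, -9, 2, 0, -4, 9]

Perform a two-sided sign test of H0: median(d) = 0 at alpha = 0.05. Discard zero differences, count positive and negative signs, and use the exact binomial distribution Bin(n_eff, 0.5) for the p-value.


Step 1: Discard zero differences. Original n = 11; n_eff = number of nonzero differences = 10.
Nonzero differences (with sign): +1, -7, +6, +9, +6, +6, -9, +2, -4, +9
Step 2: Count signs: positive = 7, negative = 3.
Step 3: Under H0: P(positive) = 0.5, so the number of positives S ~ Bin(10, 0.5).
Step 4: Two-sided exact p-value = sum of Bin(10,0.5) probabilities at or below the observed probability = 0.343750.
Step 5: alpha = 0.05. fail to reject H0.

n_eff = 10, pos = 7, neg = 3, p = 0.343750, fail to reject H0.


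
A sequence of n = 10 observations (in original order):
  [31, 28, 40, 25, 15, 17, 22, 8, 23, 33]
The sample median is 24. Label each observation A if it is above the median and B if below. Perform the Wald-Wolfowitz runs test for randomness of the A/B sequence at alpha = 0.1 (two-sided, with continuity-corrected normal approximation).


Step 1: Compute median = 24; label A = above, B = below.
Labels in order: AAAABBBBBA  (n_A = 5, n_B = 5)
Step 2: Count runs R = 3.
Step 3: Under H0 (random ordering), E[R] = 2*n_A*n_B/(n_A+n_B) + 1 = 2*5*5/10 + 1 = 6.0000.
        Var[R] = 2*n_A*n_B*(2*n_A*n_B - n_A - n_B) / ((n_A+n_B)^2 * (n_A+n_B-1)) = 2000/900 = 2.2222.
        SD[R] = 1.4907.
Step 4: Continuity-corrected z = (R + 0.5 - E[R]) / SD[R] = (3 + 0.5 - 6.0000) / 1.4907 = -1.6771.
Step 5: Two-sided p-value via normal approximation = 2*(1 - Phi(|z|)) = 0.093533.
Step 6: alpha = 0.1. reject H0.

R = 3, z = -1.6771, p = 0.093533, reject H0.


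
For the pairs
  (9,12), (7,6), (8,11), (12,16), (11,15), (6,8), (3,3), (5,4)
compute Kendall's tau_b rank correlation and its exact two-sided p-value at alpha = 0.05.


Step 1: Enumerate the 28 unordered pairs (i,j) with i<j and classify each by sign(x_j-x_i) * sign(y_j-y_i).
  (1,2):dx=-2,dy=-6->C; (1,3):dx=-1,dy=-1->C; (1,4):dx=+3,dy=+4->C; (1,5):dx=+2,dy=+3->C
  (1,6):dx=-3,dy=-4->C; (1,7):dx=-6,dy=-9->C; (1,8):dx=-4,dy=-8->C; (2,3):dx=+1,dy=+5->C
  (2,4):dx=+5,dy=+10->C; (2,5):dx=+4,dy=+9->C; (2,6):dx=-1,dy=+2->D; (2,7):dx=-4,dy=-3->C
  (2,8):dx=-2,dy=-2->C; (3,4):dx=+4,dy=+5->C; (3,5):dx=+3,dy=+4->C; (3,6):dx=-2,dy=-3->C
  (3,7):dx=-5,dy=-8->C; (3,8):dx=-3,dy=-7->C; (4,5):dx=-1,dy=-1->C; (4,6):dx=-6,dy=-8->C
  (4,7):dx=-9,dy=-13->C; (4,8):dx=-7,dy=-12->C; (5,6):dx=-5,dy=-7->C; (5,7):dx=-8,dy=-12->C
  (5,8):dx=-6,dy=-11->C; (6,7):dx=-3,dy=-5->C; (6,8):dx=-1,dy=-4->C; (7,8):dx=+2,dy=+1->C
Step 2: C = 27, D = 1, total pairs = 28.
Step 3: tau = (C - D)/(n(n-1)/2) = (27 - 1)/28 = 0.928571.
Step 4: Exact two-sided p-value (enumerate n! = 40320 permutations of y under H0): p = 0.000397.
Step 5: alpha = 0.05. reject H0.

tau_b = 0.9286 (C=27, D=1), p = 0.000397, reject H0.


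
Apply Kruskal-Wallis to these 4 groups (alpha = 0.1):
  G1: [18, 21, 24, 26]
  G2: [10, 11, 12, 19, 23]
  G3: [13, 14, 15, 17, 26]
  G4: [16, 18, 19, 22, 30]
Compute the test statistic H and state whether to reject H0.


Step 1: Combine all N = 19 observations and assign midranks.
sorted (value, group, rank): (10,G2,1), (11,G2,2), (12,G2,3), (13,G3,4), (14,G3,5), (15,G3,6), (16,G4,7), (17,G3,8), (18,G1,9.5), (18,G4,9.5), (19,G2,11.5), (19,G4,11.5), (21,G1,13), (22,G4,14), (23,G2,15), (24,G1,16), (26,G1,17.5), (26,G3,17.5), (30,G4,19)
Step 2: Sum ranks within each group.
R_1 = 56 (n_1 = 4)
R_2 = 32.5 (n_2 = 5)
R_3 = 40.5 (n_3 = 5)
R_4 = 61 (n_4 = 5)
Step 3: H = 12/(N(N+1)) * sum(R_i^2/n_i) - 3(N+1)
     = 12/(19*20) * (56^2/4 + 32.5^2/5 + 40.5^2/5 + 61^2/5) - 3*20
     = 0.031579 * 2067.5 - 60
     = 5.289474.
Step 4: Ties present; correction factor C = 1 - 18/(19^3 - 19) = 0.997368. Corrected H = 5.289474 / 0.997368 = 5.303430.
Step 5: Under H0, H ~ chi^2(3); p-value = 0.150880.
Step 6: alpha = 0.1. fail to reject H0.

H = 5.3034, df = 3, p = 0.150880, fail to reject H0.


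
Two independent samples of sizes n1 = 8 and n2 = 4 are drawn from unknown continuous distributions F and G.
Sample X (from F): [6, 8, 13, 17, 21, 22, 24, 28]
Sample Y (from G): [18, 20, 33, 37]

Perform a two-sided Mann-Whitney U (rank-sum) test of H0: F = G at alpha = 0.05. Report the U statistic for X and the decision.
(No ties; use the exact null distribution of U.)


Step 1: Combine and sort all 12 observations; assign midranks.
sorted (value, group): (6,X), (8,X), (13,X), (17,X), (18,Y), (20,Y), (21,X), (22,X), (24,X), (28,X), (33,Y), (37,Y)
ranks: 6->1, 8->2, 13->3, 17->4, 18->5, 20->6, 21->7, 22->8, 24->9, 28->10, 33->11, 37->12
Step 2: Rank sum for X: R1 = 1 + 2 + 3 + 4 + 7 + 8 + 9 + 10 = 44.
Step 3: U_X = R1 - n1(n1+1)/2 = 44 - 8*9/2 = 44 - 36 = 8.
       U_Y = n1*n2 - U_X = 32 - 8 = 24.
Step 4: No ties, so the exact null distribution of U (based on enumerating the C(12,8) = 495 equally likely rank assignments) gives the two-sided p-value.
Step 5: p-value = 0.214141; compare to alpha = 0.05. fail to reject H0.

U_X = 8, p = 0.214141, fail to reject H0 at alpha = 0.05.


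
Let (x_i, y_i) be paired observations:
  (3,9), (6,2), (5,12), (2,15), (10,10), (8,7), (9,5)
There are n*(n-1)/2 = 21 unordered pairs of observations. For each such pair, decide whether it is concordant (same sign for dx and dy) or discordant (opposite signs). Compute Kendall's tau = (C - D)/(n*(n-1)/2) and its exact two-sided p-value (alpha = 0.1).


Step 1: Enumerate the 21 unordered pairs (i,j) with i<j and classify each by sign(x_j-x_i) * sign(y_j-y_i).
  (1,2):dx=+3,dy=-7->D; (1,3):dx=+2,dy=+3->C; (1,4):dx=-1,dy=+6->D; (1,5):dx=+7,dy=+1->C
  (1,6):dx=+5,dy=-2->D; (1,7):dx=+6,dy=-4->D; (2,3):dx=-1,dy=+10->D; (2,4):dx=-4,dy=+13->D
  (2,5):dx=+4,dy=+8->C; (2,6):dx=+2,dy=+5->C; (2,7):dx=+3,dy=+3->C; (3,4):dx=-3,dy=+3->D
  (3,5):dx=+5,dy=-2->D; (3,6):dx=+3,dy=-5->D; (3,7):dx=+4,dy=-7->D; (4,5):dx=+8,dy=-5->D
  (4,6):dx=+6,dy=-8->D; (4,7):dx=+7,dy=-10->D; (5,6):dx=-2,dy=-3->C; (5,7):dx=-1,dy=-5->C
  (6,7):dx=+1,dy=-2->D
Step 2: C = 7, D = 14, total pairs = 21.
Step 3: tau = (C - D)/(n(n-1)/2) = (7 - 14)/21 = -0.333333.
Step 4: Exact two-sided p-value (enumerate n! = 5040 permutations of y under H0): p = 0.381349.
Step 5: alpha = 0.1. fail to reject H0.

tau_b = -0.3333 (C=7, D=14), p = 0.381349, fail to reject H0.


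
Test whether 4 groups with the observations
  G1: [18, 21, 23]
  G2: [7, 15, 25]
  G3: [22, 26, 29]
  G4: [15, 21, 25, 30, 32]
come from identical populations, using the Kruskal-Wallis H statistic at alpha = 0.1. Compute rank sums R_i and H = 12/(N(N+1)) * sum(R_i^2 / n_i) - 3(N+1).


Step 1: Combine all N = 14 observations and assign midranks.
sorted (value, group, rank): (7,G2,1), (15,G2,2.5), (15,G4,2.5), (18,G1,4), (21,G1,5.5), (21,G4,5.5), (22,G3,7), (23,G1,8), (25,G2,9.5), (25,G4,9.5), (26,G3,11), (29,G3,12), (30,G4,13), (32,G4,14)
Step 2: Sum ranks within each group.
R_1 = 17.5 (n_1 = 3)
R_2 = 13 (n_2 = 3)
R_3 = 30 (n_3 = 3)
R_4 = 44.5 (n_4 = 5)
Step 3: H = 12/(N(N+1)) * sum(R_i^2/n_i) - 3(N+1)
     = 12/(14*15) * (17.5^2/3 + 13^2/3 + 30^2/3 + 44.5^2/5) - 3*15
     = 0.057143 * 854.467 - 45
     = 3.826667.
Step 4: Ties present; correction factor C = 1 - 18/(14^3 - 14) = 0.993407. Corrected H = 3.826667 / 0.993407 = 3.852065.
Step 5: Under H0, H ~ chi^2(3); p-value = 0.277888.
Step 6: alpha = 0.1. fail to reject H0.

H = 3.8521, df = 3, p = 0.277888, fail to reject H0.


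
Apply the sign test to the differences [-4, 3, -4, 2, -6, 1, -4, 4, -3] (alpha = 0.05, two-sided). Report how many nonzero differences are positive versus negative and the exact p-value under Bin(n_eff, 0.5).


Step 1: Discard zero differences. Original n = 9; n_eff = number of nonzero differences = 9.
Nonzero differences (with sign): -4, +3, -4, +2, -6, +1, -4, +4, -3
Step 2: Count signs: positive = 4, negative = 5.
Step 3: Under H0: P(positive) = 0.5, so the number of positives S ~ Bin(9, 0.5).
Step 4: Two-sided exact p-value = sum of Bin(9,0.5) probabilities at or below the observed probability = 1.000000.
Step 5: alpha = 0.05. fail to reject H0.

n_eff = 9, pos = 4, neg = 5, p = 1.000000, fail to reject H0.


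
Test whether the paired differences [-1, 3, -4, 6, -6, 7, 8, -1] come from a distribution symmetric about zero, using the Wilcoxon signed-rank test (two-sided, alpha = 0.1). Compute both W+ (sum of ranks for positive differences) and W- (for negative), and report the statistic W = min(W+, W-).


Step 1: Drop any zero differences (none here) and take |d_i|.
|d| = [1, 3, 4, 6, 6, 7, 8, 1]
Step 2: Midrank |d_i| (ties get averaged ranks).
ranks: |1|->1.5, |3|->3, |4|->4, |6|->5.5, |6|->5.5, |7|->7, |8|->8, |1|->1.5
Step 3: Attach original signs; sum ranks with positive sign and with negative sign.
W+ = 3 + 5.5 + 7 + 8 = 23.5
W- = 1.5 + 4 + 5.5 + 1.5 = 12.5
(Check: W+ + W- = 36 should equal n(n+1)/2 = 36.)
Step 4: Test statistic W = min(W+, W-) = 12.5.
Step 5: Ties in |d|, so use the tie-corrected normal approximation.
        E[W] = n(n+1)/4 = 8*9/4 = 18.
        Tie groups: |d|=1 (t=2), |d|=6 (t=2); sum(t^3 - t) = 12.
        Var[W] = n(n+1)(2n+1)/24 - sum(t^3-t)/48 = 1224/24 - 12/48 = 50.75.
        z = (W - E[W]) / sqrt(Var[W]) = (12.5 - 18) / 7.1239 = -0.7720.
        Two-sided p = 2*Phi(z) = 0.440086.
Step 6: alpha = 0.1. fail to reject H0.

W+ = 23.5, W- = 12.5, W = min = 12.5, p = 0.440086, fail to reject H0.


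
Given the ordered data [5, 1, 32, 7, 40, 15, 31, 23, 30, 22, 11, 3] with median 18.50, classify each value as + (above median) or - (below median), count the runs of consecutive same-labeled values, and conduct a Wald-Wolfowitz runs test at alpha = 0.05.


Step 1: Compute median = 18.50; label A = above, B = below.
Labels in order: BBABABAAAABB  (n_A = 6, n_B = 6)
Step 2: Count runs R = 7.
Step 3: Under H0 (random ordering), E[R] = 2*n_A*n_B/(n_A+n_B) + 1 = 2*6*6/12 + 1 = 7.0000.
        Var[R] = 2*n_A*n_B*(2*n_A*n_B - n_A - n_B) / ((n_A+n_B)^2 * (n_A+n_B-1)) = 4320/1584 = 2.7273.
        SD[R] = 1.6514.
Step 4: R = E[R], so z = 0 with no continuity correction.
Step 5: Two-sided p-value via normal approximation = 2*(1 - Phi(|z|)) = 1.000000.
Step 6: alpha = 0.05. fail to reject H0.

R = 7, z = 0.0000, p = 1.000000, fail to reject H0.


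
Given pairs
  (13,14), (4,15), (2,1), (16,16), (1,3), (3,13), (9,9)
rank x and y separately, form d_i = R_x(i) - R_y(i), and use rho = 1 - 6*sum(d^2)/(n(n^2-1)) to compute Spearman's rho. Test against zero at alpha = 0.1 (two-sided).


Step 1: Rank x and y separately (midranks; no ties here).
rank(x): 13->6, 4->4, 2->2, 16->7, 1->1, 3->3, 9->5
rank(y): 14->5, 15->6, 1->1, 16->7, 3->2, 13->4, 9->3
Step 2: d_i = R_x(i) - R_y(i); compute d_i^2.
  (6-5)^2=1, (4-6)^2=4, (2-1)^2=1, (7-7)^2=0, (1-2)^2=1, (3-4)^2=1, (5-3)^2=4
sum(d^2) = 12.
Step 3: rho = 1 - 6*12 / (7*(7^2 - 1)) = 1 - 72/336 = 0.785714.
Step 4: Under H0, t = rho * sqrt((n-2)/(1-rho^2)) = 2.8402 ~ t(5).
Step 5: Two-sided p-value from the t-distribution with 5 df = 0.036238.
Step 6: alpha = 0.1. reject H0.

rho = 0.7857, p = 0.036238, reject H0 at alpha = 0.1.
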